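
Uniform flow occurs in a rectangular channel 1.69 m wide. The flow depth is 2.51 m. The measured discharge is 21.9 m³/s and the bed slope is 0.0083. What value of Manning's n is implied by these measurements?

Flow area A = b·y = 1.69 × 2.51 = 4.242 m². Wetted perimeter P = b + 2y = 1.69 + 2×2.51 = 6.71 m.
Hydraulic radius R = A/P = 4.242/6.71 = 0.6322 m.
Rearranging Manning's equation: n = (1/Q) A R^(2/3) S^(1/2) = (1/21.9) × 4.242 × 0.6322^(2/3) × √0.0083 = 0.013.

n = 0.013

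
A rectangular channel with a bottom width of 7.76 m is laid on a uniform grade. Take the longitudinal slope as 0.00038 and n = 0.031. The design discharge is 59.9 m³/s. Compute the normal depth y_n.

y_n = 6.73 m

Manning's equation rearranged: A R^(2/3) = nQ / (1·√S) = 0.031 × 59.9 / (√0.00038) = 95.26.
Trying y = 4.93 m: A R^(2/3) = 64.15 — too small.
Trying y = 7.55 m: A R^(2/3) = 109.7 — too large.
Trying y = 6.73 m: A R^(2/3) = 95.2 — matches.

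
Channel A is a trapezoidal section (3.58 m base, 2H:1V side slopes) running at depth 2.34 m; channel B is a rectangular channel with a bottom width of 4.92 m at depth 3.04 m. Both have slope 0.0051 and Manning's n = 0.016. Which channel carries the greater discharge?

Channel A: With bottom width b = 3.58 m and side slope z = 2: A = (b + zy)y = (3.58 + 2×2.34)×2.34 = 19.33 m²; P = b + 2y√(1+z²) = 3.58 + 2×2.34×2.236 = 14.04 m. Hydraulic radius R = A/P = 19.33/14.04 = 1.376 m. Q_A = (1/0.016)·19.33·1.376^(2/3)·√0.0051 = 106.7 m³/s.
Channel B: Flow area A = b·y = 4.92 × 3.04 = 14.96 m². Wetted perimeter P = b + 2y = 4.92 + 2×3.04 = 11 m. Hydraulic radius R = A/P = 14.96/11 = 1.36 m. Q_B = (1/0.016)·14.96·1.36^(2/3)·√0.0051 = 81.93 m³/s.
Q_A = 106.7 m³/s vs Q_B = 81.93 m³/s, so channel A carries more.

channel A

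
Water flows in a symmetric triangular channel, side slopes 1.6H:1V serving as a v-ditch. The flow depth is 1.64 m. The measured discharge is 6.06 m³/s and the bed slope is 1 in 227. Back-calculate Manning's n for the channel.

n = 0.037

For a triangular section with side slope z = 1.6: A = zy² = 1.6×1.64² = 4.303 m²; P = 2y√(1+z²) = 2×1.64×1.887 = 6.189 m.
Hydraulic radius R = A/P = 4.303/6.189 = 0.6954 m.
Rearranging Manning's equation: n = (1/Q) A R^(2/3) S^(1/2) = (1/6.06) × 4.303 × 0.6954^(2/3) × √0.004405 = 0.037.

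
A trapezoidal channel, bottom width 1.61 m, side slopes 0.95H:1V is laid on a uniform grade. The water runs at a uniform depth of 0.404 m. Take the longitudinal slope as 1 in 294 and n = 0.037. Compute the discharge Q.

With bottom width b = 1.61 m and side slope z = 0.95: A = (b + zy)y = (1.61 + 0.95×0.404)×0.404 = 0.8055 m²; P = b + 2y√(1+z²) = 1.61 + 2×0.404×1.379 = 2.724 m.
Hydraulic radius R = A/P = 0.8055/2.724 = 0.2957 m.
Manning's equation: Q = (1/n) A R^(2/3) S^(1/2) = (1/0.037) × 0.8055 × 0.2957^(2/3) × 0.003401^(1/2) = 0.563 m³/s.

Q = 0.563 m³/s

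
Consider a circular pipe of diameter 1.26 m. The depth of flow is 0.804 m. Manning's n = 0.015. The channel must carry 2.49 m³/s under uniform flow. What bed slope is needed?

S = 0.00772

For a circular section of diameter D = 1.26 m at depth y = 0.804 m, the central angle is θ = 2 arccos(1 − 2y/D) = 3.701 rad. Then A = (D²/8)(θ − sin θ) = 0.8399 m² and P = Dθ/2 = 2.332 m.
Hydraulic radius R = A/P = 0.8399/2.332 = 0.3602 m.
From Manning's equation, S = [nQ / (1 A R^(2/3))]² = [0.015 × 2.49 / (1 × 0.8399 × 0.3602^(2/3))]² = 0.00772.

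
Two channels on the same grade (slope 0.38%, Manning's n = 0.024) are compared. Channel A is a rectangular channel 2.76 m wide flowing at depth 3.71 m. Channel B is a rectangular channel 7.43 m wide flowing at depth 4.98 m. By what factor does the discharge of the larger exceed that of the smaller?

5.95

Channel A: Flow area A = b·y = 2.76 × 3.71 = 10.24 m². Wetted perimeter P = b + 2y = 2.76 + 2×3.71 = 10.18 m. Hydraulic radius R = A/P = 10.24/10.18 = 1.006 m. Q_A = (1/0.024)·10.24·1.006^(2/3)·√0.0038 = 26.4 m³/s.
Channel B: Flow area A = b·y = 7.43 × 4.98 = 37 m². Wetted perimeter P = b + 2y = 7.43 + 2×4.98 = 17.39 m. Hydraulic radius R = A/P = 37/17.39 = 2.128 m. Q_B = (1/0.024)·37·2.128^(2/3)·√0.0038 = 157.2 m³/s.
The larger discharge is 157.2 m³/s and the smaller is 26.4 m³/s; the ratio is 5.95.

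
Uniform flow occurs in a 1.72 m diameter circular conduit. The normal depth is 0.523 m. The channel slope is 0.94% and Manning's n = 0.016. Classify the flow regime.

supercritical

For a circular section of diameter D = 1.72 m at depth y = 0.523 m, the central angle is θ = 2 arccos(1 − 2y/D) = 2.336 rad. Then A = (D²/8)(θ − sin θ) = 0.5973 m² and P = Dθ/2 = 2.009 m.
Hydraulic radius R = A/P = 0.5973/2.009 = 0.2973 m.
V = (1/n) R^(2/3) √S = (1/0.016) × 0.2973^(2/3) × √0.0094 = 2.699 m/s. Hydraulic depth D_h = A/T = 0.5973/1.582 = 0.3775 m.
Froude number Fr = V/√(g·D_h) = 2.699/√(9.81×0.3775) = 1.4, which is greater than 1, so the flow is supercritical.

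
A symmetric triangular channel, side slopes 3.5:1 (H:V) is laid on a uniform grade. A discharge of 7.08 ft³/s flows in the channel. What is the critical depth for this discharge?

At critical depth, Q² T / (g A³) = 1, i.e. A³/T = Q²/g = 7.08²/32.2 = 1.557.
At y = 0.852 ft: A³/T = 2.75 — high.
At y = 0.675 ft: A³/T = 0.8583 — low.
At y = 0.76 ft: A³/T = 1.553 — close enough.

y_c = 0.76 ft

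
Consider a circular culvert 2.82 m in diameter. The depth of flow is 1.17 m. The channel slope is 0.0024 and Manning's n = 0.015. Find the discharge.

For a circular section of diameter D = 2.82 m at depth y = 1.17 m, the central angle is θ = 2 arccos(1 − 2y/D) = 2.8 rad. Then A = (D²/8)(θ − sin θ) = 2.449 m² and P = Dθ/2 = 3.947 m.
Hydraulic radius R = A/P = 2.449/3.947 = 0.6205 m.
Manning's equation: Q = (1/n) A R^(2/3) S^(1/2) = (1/0.015) × 2.449 × 0.6205^(2/3) × 0.0024^(1/2) = 5.82 m³/s.

Q = 5.82 m³/s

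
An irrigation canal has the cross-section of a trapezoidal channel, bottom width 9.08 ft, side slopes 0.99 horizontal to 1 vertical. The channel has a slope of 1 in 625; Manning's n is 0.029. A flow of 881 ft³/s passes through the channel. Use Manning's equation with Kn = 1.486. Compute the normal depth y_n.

Manning's equation rearranged: A R^(2/3) = nQ / (1.486·√S) = 0.029 × 881 / (1.486 × √0.0016) = 429.8.
At y = 11.1 ft: A R^(2/3) = 696.2 — too large.
At y = 6.68 ft: A R^(2/3) = 253.5 — too small.
At y = 8.75 ft: A R^(2/3) = 429.8 — ≈ 429.8.

y_n = 8.75 ft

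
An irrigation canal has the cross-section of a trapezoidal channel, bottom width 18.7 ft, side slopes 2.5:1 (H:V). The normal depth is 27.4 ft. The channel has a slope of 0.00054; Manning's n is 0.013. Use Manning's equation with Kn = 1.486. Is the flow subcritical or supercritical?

With bottom width b = 18.7 ft and side slope z = 2.5: A = (b + zy)y = (18.7 + 2.5×27.4)×27.4 = 2389 ft²; P = b + 2y√(1+z²) = 18.7 + 2×27.4×2.693 = 166.3 ft.
Hydraulic radius R = A/P = 2389/166.3 = 14.37 ft.
V = (1.486/n) R^(2/3) √S = (1.486/0.013) × 14.37^(2/3) × √0.00054 = 15.7 ft/s. Hydraulic depth D_h = A/T = 2389/155.7 = 15.35 ft.
Froude number Fr = V/√(g·D_h) = 15.7/√(32.2×15.35) = 0.706, which is less than 1, so the flow is subcritical.

subcritical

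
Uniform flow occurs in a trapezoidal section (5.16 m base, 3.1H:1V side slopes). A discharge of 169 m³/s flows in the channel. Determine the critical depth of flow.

At critical depth, Q² T / (g A³) = 1, i.e. A³/T = Q²/g = 169²/9.81 = 2911.
Trying y = 3.53 m: A³/T = 6791 — high.
Trying y = 2 m: A³/T = 667.9 — low.
Trying y = 2.88 m: A³/T = 2902 — close enough.

y_c = 2.88 m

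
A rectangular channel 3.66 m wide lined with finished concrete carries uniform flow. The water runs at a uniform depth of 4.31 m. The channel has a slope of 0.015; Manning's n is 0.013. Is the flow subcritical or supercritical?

supercritical

Flow area A = b·y = 3.66 × 4.31 = 15.77 m². Wetted perimeter P = b + 2y = 3.66 + 2×4.31 = 12.28 m.
Hydraulic radius R = A/P = 15.77/12.28 = 1.285 m.
V = (1/n) R^(2/3) √S = (1/0.013) × 1.285^(2/3) × √0.015 = 11.13 m/s. Hydraulic depth D_h = A/T = 15.77/3.66 = 4.31 m.
Froude number Fr = V/√(g·D_h) = 11.13/√(9.81×4.31) = 1.71, which is greater than 1, so the flow is supercritical.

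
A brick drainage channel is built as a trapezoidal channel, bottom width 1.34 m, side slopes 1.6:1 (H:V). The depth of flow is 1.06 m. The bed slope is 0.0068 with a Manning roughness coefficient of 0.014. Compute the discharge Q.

Q = 13.5 m³/s

With bottom width b = 1.34 m and side slope z = 1.6: A = (b + zy)y = (1.34 + 1.6×1.06)×1.06 = 3.218 m²; P = b + 2y√(1+z²) = 1.34 + 2×1.06×1.887 = 5.34 m.
Hydraulic radius R = A/P = 3.218/5.34 = 0.6027 m.
Manning's equation: Q = (1/n) A R^(2/3) S^(1/2) = (1/0.014) × 3.218 × 0.6027^(2/3) × 0.0068^(1/2) = 13.5 m³/s.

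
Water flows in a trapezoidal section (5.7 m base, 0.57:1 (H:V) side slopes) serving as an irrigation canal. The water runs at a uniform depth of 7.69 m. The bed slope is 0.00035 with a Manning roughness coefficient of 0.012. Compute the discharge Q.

With bottom width b = 5.7 m and side slope z = 0.57: A = (b + zy)y = (5.7 + 0.57×7.69)×7.69 = 77.54 m²; P = b + 2y√(1+z²) = 5.7 + 2×7.69×1.151 = 23.4 m.
Hydraulic radius R = A/P = 77.54/23.4 = 3.313 m.
Manning's equation: Q = (1/n) A R^(2/3) S^(1/2) = (1/0.012) × 77.54 × 3.313^(2/3) × 0.00035^(1/2) = 269 m³/s.

Q = 269 m³/s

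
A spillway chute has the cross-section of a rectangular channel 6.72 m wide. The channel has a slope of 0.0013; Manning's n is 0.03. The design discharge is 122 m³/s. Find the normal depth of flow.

y_n = 8.42 m

Manning's equation rearranged: A R^(2/3) = nQ / (1·√S) = 0.03 × 122 / (√0.0013) = 101.5.
At y = 10.3 m: A R^(2/3) = 128.6 — over.
At y = 8.42 m: A R^(2/3) = 101.5 — close enough.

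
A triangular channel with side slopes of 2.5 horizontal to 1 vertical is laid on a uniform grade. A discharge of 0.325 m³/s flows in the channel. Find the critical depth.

At critical depth, Q² T / (g A³) = 1, i.e. A³/T = Q²/g = 0.325²/9.81 = 0.01077.
Try y = 0.241 m: A³/T = 0.002541 — too small.
Try y = 0.322 m: A³/T = 0.01082 — ≈ 0.01077.

y_c = 0.322 m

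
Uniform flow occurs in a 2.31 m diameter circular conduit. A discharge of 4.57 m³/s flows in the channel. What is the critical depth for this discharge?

At critical depth, Q² T / (g A³) = 1, i.e. A³/T = Q²/g = 4.57²/9.81 = 2.129.
At y = 0.765 m: A³/T = 0.8188 — short.
At y = 1.15 m: A³/T = 3.918 — over.
At y = 0.981 m: A³/T = 2.133 — matches.

y_c = 0.981 m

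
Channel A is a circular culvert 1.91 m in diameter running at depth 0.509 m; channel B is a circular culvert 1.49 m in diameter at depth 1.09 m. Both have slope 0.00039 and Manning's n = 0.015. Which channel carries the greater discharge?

channel B

Channel A: For a circular section of diameter D = 1.91 m at depth y = 0.509 m, the central angle is θ = 2 arccos(1 − 2y/D) = 2.17 rad. Then A = (D²/8)(θ − sin θ) = 0.6128 m² and P = Dθ/2 = 2.072 m. Hydraulic radius R = A/P = 0.6128/2.072 = 0.2957 m. Q_A = (1/0.015)·0.6128·0.2957^(2/3)·√0.00039 = 0.3581 m³/s.
Channel B: For a circular section of diameter D = 1.49 m at depth y = 1.09 m, the central angle is θ = 2 arccos(1 − 2y/D) = 4.105 rad. Then A = (D²/8)(θ − sin θ) = 1.367 m² and P = Dθ/2 = 3.058 m. Hydraulic radius R = A/P = 1.367/3.058 = 0.447 m. Q_B = (1/0.015)·1.367·0.447^(2/3)·√0.00039 = 1.052 m³/s.
Q_A = 0.3581 m³/s vs Q_B = 1.052 m³/s, so channel B carries more.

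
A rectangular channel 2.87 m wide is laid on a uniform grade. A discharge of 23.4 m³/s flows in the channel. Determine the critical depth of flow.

y_c = 1.89 m

For a rectangular channel, critical depth y_c = (q²/g)^(1/3) where q = Q/b = 23.4/2.87 = 8.153 m²/s.
So y_c = (8.153²/9.81)^(1/3) = 1.89 m.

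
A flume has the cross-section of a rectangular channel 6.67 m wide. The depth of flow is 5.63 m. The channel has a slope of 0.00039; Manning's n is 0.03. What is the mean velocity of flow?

V = 1.08 m/s

Flow area A = b·y = 6.67 × 5.63 = 37.55 m². Wetted perimeter P = b + 2y = 6.67 + 2×5.63 = 17.93 m.
Hydraulic radius R = A/P = 37.55/17.93 = 2.094 m.
From Manning's equation, V = (1/n) R^(2/3) S^(1/2) = (1/0.03) × 2.094^(2/3) × 0.00039^(1/2) = 1.08 m/s.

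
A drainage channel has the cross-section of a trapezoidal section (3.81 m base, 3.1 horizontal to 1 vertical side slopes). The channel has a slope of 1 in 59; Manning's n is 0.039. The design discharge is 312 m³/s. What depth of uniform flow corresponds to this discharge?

Manning's equation rearranged: A R^(2/3) = nQ / (1·√S) = 0.039 × 312 / (√0.01695) = 93.46.
At y = 4.69 m: A R^(2/3) = 158.7 — high.
At y = 3.1 m: A R^(2/3) = 60.02 — low.
At y = 3.75 m: A R^(2/3) = 93.39 — ≈ 93.46.

y_n = 3.75 m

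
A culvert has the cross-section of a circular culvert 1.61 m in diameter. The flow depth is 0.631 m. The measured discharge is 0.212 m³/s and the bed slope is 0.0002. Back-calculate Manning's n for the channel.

n = 0.024

For a circular section of diameter D = 1.61 m at depth y = 0.631 m, the central angle is θ = 2 arccos(1 − 2y/D) = 2.706 rad. Then A = (D²/8)(θ − sin θ) = 0.74 m² and P = Dθ/2 = 2.178 m.
Hydraulic radius R = A/P = 0.74/2.178 = 0.3397 m.
Rearranging Manning's equation: n = (1/Q) A R^(2/3) S^(1/2) = (1/0.212) × 0.74 × 0.3397^(2/3) × √0.0002 = 0.024.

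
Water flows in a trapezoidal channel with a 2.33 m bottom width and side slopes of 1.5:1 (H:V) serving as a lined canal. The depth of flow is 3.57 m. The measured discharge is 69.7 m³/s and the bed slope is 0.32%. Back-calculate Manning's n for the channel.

n = 0.033

With bottom width b = 2.33 m and side slope z = 1.5: A = (b + zy)y = (2.33 + 1.5×3.57)×3.57 = 27.44 m²; P = b + 2y√(1+z²) = 2.33 + 2×3.57×1.803 = 15.2 m.
Hydraulic radius R = A/P = 27.44/15.2 = 1.805 m.
Rearranging Manning's equation: n = (1/Q) A R^(2/3) S^(1/2) = (1/69.7) × 27.44 × 1.805^(2/3) × √0.0032 = 0.033.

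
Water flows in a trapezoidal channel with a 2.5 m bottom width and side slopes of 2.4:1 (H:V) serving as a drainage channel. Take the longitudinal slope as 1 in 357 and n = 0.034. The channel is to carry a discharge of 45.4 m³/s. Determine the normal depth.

Manning's equation rearranged: A R^(2/3) = nQ / (1·√S) = 0.034 × 45.4 / (√0.002801) = 29.17.
Trying y = 2.25 m: A R^(2/3) = 20.65 — low.
Trying y = 3.19 m: A R^(2/3) = 46.1 — high.
Trying y = 2.62 m: A R^(2/3) = 29.2 — ≈ 29.17.

y_n = 2.62 m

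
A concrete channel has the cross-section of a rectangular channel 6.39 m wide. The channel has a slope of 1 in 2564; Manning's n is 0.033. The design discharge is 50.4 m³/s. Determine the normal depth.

Manning's equation rearranged: A R^(2/3) = nQ / (1·√S) = 0.033 × 50.4 / (√0.00039) = 84.22.
Trying y = 6.84 m: A R^(2/3) = 73.43 — too small.
Trying y = 9.48 m: A R^(2/3) = 108.3 — too large.
Trying y = 7.66 m: A R^(2/3) = 84.16 — ≈ 84.22.

y_n = 7.66 m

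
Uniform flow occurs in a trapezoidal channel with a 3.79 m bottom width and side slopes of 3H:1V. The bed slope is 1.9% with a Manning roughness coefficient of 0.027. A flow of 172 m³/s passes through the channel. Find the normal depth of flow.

Manning's equation rearranged: A R^(2/3) = nQ / (1·√S) = 0.027 × 172 / (√0.019) = 33.69.
Trying y = 2.99 m: A R^(2/3) = 53.93 — over.
Trying y = 2.17 m: A R^(2/3) = 26.3 — short.
Trying y = 2.43 m: A R^(2/3) = 33.78 — matches.

y_n = 2.43 m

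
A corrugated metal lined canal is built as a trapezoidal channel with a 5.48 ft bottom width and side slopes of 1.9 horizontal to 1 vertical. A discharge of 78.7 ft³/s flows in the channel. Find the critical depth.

At critical depth, Q² T / (g A³) = 1, i.e. A³/T = Q²/g = 78.7²/32.2 = 192.4.
Try y = 1.86 ft: A³/T = 375.6 — over.
Try y = 1.22 ft: A³/T = 85.12 — short.
Try y = 1.54 ft: A³/T = 191.4 — matches.

y_c = 1.54 ft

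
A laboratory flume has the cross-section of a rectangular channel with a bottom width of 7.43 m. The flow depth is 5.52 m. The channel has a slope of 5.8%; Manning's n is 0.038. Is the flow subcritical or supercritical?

Flow area A = b·y = 7.43 × 5.52 = 41.01 m². Wetted perimeter P = b + 2y = 7.43 + 2×5.52 = 18.47 m.
Hydraulic radius R = A/P = 41.01/18.47 = 2.221 m.
V = (1/n) R^(2/3) √S = (1/0.038) × 2.221^(2/3) × √0.058 = 10.79 m/s. Hydraulic depth D_h = A/T = 41.01/7.43 = 5.52 m.
Froude number Fr = V/√(g·D_h) = 10.79/√(9.81×5.52) = 1.47, which is greater than 1, so the flow is supercritical.

supercritical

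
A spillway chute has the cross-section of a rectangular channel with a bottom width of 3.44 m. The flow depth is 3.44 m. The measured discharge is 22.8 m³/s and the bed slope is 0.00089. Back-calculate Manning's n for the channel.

Flow area A = b·y = 3.44 × 3.44 = 11.83 m². Wetted perimeter P = b + 2y = 3.44 + 2×3.44 = 10.32 m.
Hydraulic radius R = A/P = 11.83/10.32 = 1.147 m.
Rearranging Manning's equation: n = (1/Q) A R^(2/3) S^(1/2) = (1/22.8) × 11.83 × 1.147^(2/3) × √0.00089 = 0.017.

n = 0.017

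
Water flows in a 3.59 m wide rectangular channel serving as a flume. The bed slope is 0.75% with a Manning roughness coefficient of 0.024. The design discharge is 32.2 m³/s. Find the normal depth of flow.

y_n = 2.43 m

Manning's equation rearranged: A R^(2/3) = nQ / (1·√S) = 0.024 × 32.2 / (√0.0075) = 8.924.
At y = 2.71 m: A R^(2/3) = 10.24 — over.
At y = 2.06 m: A R^(2/3) = 7.193 — short.
At y = 2.43 m: A R^(2/3) = 8.911 — ≈ 8.924.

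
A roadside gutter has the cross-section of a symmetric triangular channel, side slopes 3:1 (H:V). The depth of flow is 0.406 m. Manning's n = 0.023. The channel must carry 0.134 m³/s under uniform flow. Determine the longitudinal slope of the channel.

S = 0.000349

For a triangular section with side slope z = 3: A = zy² = 3×0.406² = 0.4945 m²; P = 2y√(1+z²) = 2×0.406×3.162 = 2.568 m.
Hydraulic radius R = A/P = 0.4945/2.568 = 0.1926 m.
From Manning's equation, S = [nQ / (1 A R^(2/3))]² = [0.023 × 0.134 / (1 × 0.4945 × 0.1926^(2/3))]² = 0.000349.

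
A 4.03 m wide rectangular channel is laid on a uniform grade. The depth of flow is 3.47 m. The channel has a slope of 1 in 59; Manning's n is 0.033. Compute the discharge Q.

Q = 64.9 m³/s

Flow area A = b·y = 4.03 × 3.47 = 13.98 m². Wetted perimeter P = b + 2y = 4.03 + 2×3.47 = 10.97 m.
Hydraulic radius R = A/P = 13.98/10.97 = 1.275 m.
Manning's equation: Q = (1/n) A R^(2/3) S^(1/2) = (1/0.033) × 13.98 × 1.275^(2/3) × 0.01695^(1/2) = 64.9 m³/s.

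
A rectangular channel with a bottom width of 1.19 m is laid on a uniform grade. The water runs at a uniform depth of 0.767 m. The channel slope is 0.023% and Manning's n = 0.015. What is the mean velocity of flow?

V = 0.488 m/s

Flow area A = b·y = 1.19 × 0.767 = 0.9127 m². Wetted perimeter P = b + 2y = 1.19 + 2×0.767 = 2.724 m.
Hydraulic radius R = A/P = 0.9127/2.724 = 0.3351 m.
From Manning's equation, V = (1/n) R^(2/3) S^(1/2) = (1/0.015) × 0.3351^(2/3) × 0.00023^(1/2) = 0.488 m/s.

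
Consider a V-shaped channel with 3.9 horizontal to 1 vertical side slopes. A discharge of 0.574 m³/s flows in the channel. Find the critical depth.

At critical depth, Q² T / (g A³) = 1, i.e. A³/T = Q²/g = 0.574²/9.81 = 0.03359.
At y = 0.277 m: A³/T = 0.0124 — low.
At y = 0.412 m: A³/T = 0.09028 — high.
At y = 0.338 m: A³/T = 0.03355 — matches.

y_c = 0.338 m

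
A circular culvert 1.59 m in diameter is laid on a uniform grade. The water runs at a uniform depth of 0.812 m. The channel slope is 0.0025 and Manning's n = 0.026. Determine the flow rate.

Q = 1.07 m³/s

For a circular section of diameter D = 1.59 m at depth y = 0.812 m, the central angle is θ = 2 arccos(1 − 2y/D) = 3.184 rad. Then A = (D²/8)(θ − sin θ) = 1.02 m² and P = Dθ/2 = 2.532 m.
Hydraulic radius R = A/P = 1.02/2.532 = 0.4028 m.
Manning's equation: Q = (1/n) A R^(2/3) S^(1/2) = (1/0.026) × 1.02 × 0.4028^(2/3) × 0.0025^(1/2) = 1.07 m³/s.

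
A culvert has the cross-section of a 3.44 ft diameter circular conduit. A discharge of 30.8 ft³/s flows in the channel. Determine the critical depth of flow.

At critical depth, Q² T / (g A³) = 1, i.e. A³/T = Q²/g = 30.8²/32.2 = 29.46.
At y = 1.19 ft: A³/T = 7.097 — short.
At y = 2 ft: A³/T = 51.91 — over.
At y = 1.72 ft: A³/T = 29.17 — ≈ 29.46.

y_c = 1.72 ft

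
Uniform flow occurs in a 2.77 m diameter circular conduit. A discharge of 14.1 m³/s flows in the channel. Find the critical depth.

At critical depth, Q² T / (g A³) = 1, i.e. A³/T = Q²/g = 14.1²/9.81 = 20.27.
Try y = 1.37 m: A³/T = 9.474 — short.
Try y = 2.12 m: A³/T = 51.63 — over.
Try y = 1.67 m: A³/T = 20.19 — ≈ 20.27.

y_c = 1.67 m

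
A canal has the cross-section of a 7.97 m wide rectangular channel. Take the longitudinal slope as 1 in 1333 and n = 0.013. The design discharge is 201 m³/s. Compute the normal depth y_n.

Manning's equation rearranged: A R^(2/3) = nQ / (1·√S) = 0.013 × 201 / (√0.0007502) = 95.4.
At y = 5.7 m: A R^(2/3) = 80.19 — too small.
At y = 8.04 m: A R^(2/3) = 123.2 — too large.
At y = 6.54 m: A R^(2/3) = 95.4 — close enough.

y_n = 6.54 m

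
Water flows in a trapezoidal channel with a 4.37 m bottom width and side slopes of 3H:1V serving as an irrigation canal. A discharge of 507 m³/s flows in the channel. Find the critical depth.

At critical depth, Q² T / (g A³) = 1, i.e. A³/T = Q²/g = 507²/9.81 = 26200.
Try y = 5.99 m: A³/T = 59450 — too large.
Try y = 3.85 m: A³/T = 8382 — too small.
Try y = 4.99 m: A³/T = 26200 — close enough.

y_c = 4.99 m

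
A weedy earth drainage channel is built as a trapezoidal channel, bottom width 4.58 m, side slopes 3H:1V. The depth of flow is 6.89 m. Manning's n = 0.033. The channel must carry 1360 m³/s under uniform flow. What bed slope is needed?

With bottom width b = 4.58 m and side slope z = 3: A = (b + zy)y = (4.58 + 3×6.89)×6.89 = 174 m²; P = b + 2y√(1+z²) = 4.58 + 2×6.89×3.162 = 48.16 m.
Hydraulic radius R = A/P = 174/48.16 = 3.613 m.
From Manning's equation, S = [nQ / (1 A R^(2/3))]² = [0.033 × 1360 / (1 × 174 × 3.613^(2/3))]² = 0.012.

S = 0.012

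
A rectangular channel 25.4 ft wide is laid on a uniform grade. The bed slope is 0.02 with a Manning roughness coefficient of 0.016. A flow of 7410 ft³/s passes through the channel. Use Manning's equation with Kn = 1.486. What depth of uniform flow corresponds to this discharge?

Manning's equation rearranged: A R^(2/3) = nQ / (1.486·√S) = 0.016 × 7410 / (1.486 × √0.02) = 564.2.
Try y = 8.42 ft: A R^(2/3) = 630.6 — over.
Try y = 5.67 ft: A R^(2/3) = 358 — short.
Try y = 7.78 ft: A R^(2/3) = 564.2 — matches.

y_n = 7.78 ft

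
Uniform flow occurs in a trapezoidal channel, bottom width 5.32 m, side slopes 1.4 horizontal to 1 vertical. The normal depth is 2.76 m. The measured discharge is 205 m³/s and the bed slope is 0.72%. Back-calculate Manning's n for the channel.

n = 0.015

With bottom width b = 5.32 m and side slope z = 1.4: A = (b + zy)y = (5.32 + 1.4×2.76)×2.76 = 25.35 m²; P = b + 2y√(1+z²) = 5.32 + 2×2.76×1.72 = 14.82 m.
Hydraulic radius R = A/P = 25.35/14.82 = 1.711 m.
Rearranging Manning's equation: n = (1/Q) A R^(2/3) S^(1/2) = (1/205) × 25.35 × 1.711^(2/3) × √0.0072 = 0.015.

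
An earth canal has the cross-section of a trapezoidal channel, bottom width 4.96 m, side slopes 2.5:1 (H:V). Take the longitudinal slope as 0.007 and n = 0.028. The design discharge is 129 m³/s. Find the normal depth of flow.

y_n = 2.69 m

Manning's equation rearranged: A R^(2/3) = nQ / (1·√S) = 0.028 × 129 / (√0.007) = 43.17.
Trying y = 1.94 m: A R^(2/3) = 21.91 — short.
Trying y = 2.91 m: A R^(2/3) = 51.23 — over.
Trying y = 2.69 m: A R^(2/3) = 43.29 — matches.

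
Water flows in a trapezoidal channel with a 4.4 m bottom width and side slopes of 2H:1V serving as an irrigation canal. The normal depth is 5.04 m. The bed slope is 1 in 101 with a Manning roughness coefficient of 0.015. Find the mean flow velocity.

V = 12.9 m/s

With bottom width b = 4.4 m and side slope z = 2: A = (b + zy)y = (4.4 + 2×5.04)×5.04 = 72.98 m²; P = b + 2y√(1+z²) = 4.4 + 2×5.04×2.236 = 26.94 m.
Hydraulic radius R = A/P = 72.98/26.94 = 2.709 m.
From Manning's equation, V = (1/n) R^(2/3) S^(1/2) = (1/0.015) × 2.709^(2/3) × 0.009901^(1/2) = 12.9 m/s.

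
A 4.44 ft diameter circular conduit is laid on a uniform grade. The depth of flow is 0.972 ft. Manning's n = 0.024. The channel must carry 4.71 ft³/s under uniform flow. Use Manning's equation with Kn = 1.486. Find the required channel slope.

S = 0.0019

For a circular section of diameter D = 4.44 ft at depth y = 0.972 ft, the central angle is θ = 2 arccos(1 − 2y/D) = 1.948 rad. Then A = (D²/8)(θ − sin θ) = 2.508 ft² and P = Dθ/2 = 4.324 ft.
Hydraulic radius R = A/P = 2.508/4.324 = 0.58 ft.
From Manning's equation, S = [nQ / (1.486 A R^(2/3))]² = [0.024 × 4.71 / (1.486 × 2.508 × 0.58^(2/3))]² = 0.0019.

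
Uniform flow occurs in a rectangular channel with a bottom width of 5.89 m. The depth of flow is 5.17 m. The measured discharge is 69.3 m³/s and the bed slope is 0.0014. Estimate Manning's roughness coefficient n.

Flow area A = b·y = 5.89 × 5.17 = 30.45 m². Wetted perimeter P = b + 2y = 5.89 + 2×5.17 = 16.23 m.
Hydraulic radius R = A/P = 30.45/16.23 = 1.876 m.
Rearranging Manning's equation: n = (1/Q) A R^(2/3) S^(1/2) = (1/69.3) × 30.45 × 1.876^(2/3) × √0.0014 = 0.025.

n = 0.025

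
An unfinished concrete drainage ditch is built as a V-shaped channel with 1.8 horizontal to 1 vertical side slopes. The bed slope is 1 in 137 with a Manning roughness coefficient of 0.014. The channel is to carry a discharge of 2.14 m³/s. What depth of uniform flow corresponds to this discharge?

Manning's equation rearranged: A R^(2/3) = nQ / (1·√S) = 0.014 × 2.14 / (√0.007299) = 0.3507.
At y = 0.569 m: A R^(2/3) = 0.2305 — too small.
At y = 0.85 m: A R^(2/3) = 0.6721 — too large.
At y = 0.666 m: A R^(2/3) = 0.3507 — matches.

y_n = 0.666 m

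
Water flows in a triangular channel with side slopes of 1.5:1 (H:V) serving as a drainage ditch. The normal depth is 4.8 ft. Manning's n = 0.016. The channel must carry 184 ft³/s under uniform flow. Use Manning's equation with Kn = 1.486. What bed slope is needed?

For a triangular section with side slope z = 1.5: A = zy² = 1.5×4.8² = 34.56 ft²; P = 2y√(1+z²) = 2×4.8×1.803 = 17.31 ft.
Hydraulic radius R = A/P = 34.56/17.31 = 1.997 ft.
From Manning's equation, S = [nQ / (1.486 A R^(2/3))]² = [0.016 × 184 / (1.486 × 34.56 × 1.997^(2/3))]² = 0.00131.

S = 0.00131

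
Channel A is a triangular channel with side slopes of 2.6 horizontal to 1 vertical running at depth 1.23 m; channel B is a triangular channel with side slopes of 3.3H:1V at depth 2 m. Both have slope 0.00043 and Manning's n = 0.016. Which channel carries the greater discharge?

channel B

Channel A: For a triangular section with side slope z = 2.6: A = zy² = 2.6×1.23² = 3.934 m²; P = 2y√(1+z²) = 2×1.23×2.786 = 6.853 m. Hydraulic radius R = A/P = 3.934/6.853 = 0.574 m. Q_A = (1/0.016)·3.934·0.574^(2/3)·√0.00043 = 3.521 m³/s.
Channel B: For a triangular section with side slope z = 3.3: A = zy² = 3.3×2² = 13.2 m²; P = 2y√(1+z²) = 2×2×3.448 = 13.79 m. Hydraulic radius R = A/P = 13.2/13.79 = 0.957 m. Q_B = (1/0.016)·13.2·0.957^(2/3)·√0.00043 = 16.61 m³/s.
Q_A = 3.521 m³/s vs Q_B = 16.61 m³/s, so channel B carries more.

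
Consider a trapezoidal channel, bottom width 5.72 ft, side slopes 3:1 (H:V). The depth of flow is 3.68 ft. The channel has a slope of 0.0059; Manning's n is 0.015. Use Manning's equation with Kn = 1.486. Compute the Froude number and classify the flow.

With bottom width b = 5.72 ft and side slope z = 3: A = (b + zy)y = (5.72 + 3×3.68)×3.68 = 61.68 ft²; P = b + 2y√(1+z²) = 5.72 + 2×3.68×3.162 = 28.99 ft.
Hydraulic radius R = A/P = 61.68/28.99 = 2.127 ft.
V = (1.486/n) R^(2/3) √S = (1.486/0.015) × 2.127^(2/3) × √0.0059 = 12.59 ft/s. Hydraulic depth D_h = A/T = 61.68/27.8 = 2.219 ft.
Froude number Fr = V/√(g·D_h) = 12.59/√(32.2×2.219) = 1.49, which is greater than 1, so the flow is supercritical.

supercritical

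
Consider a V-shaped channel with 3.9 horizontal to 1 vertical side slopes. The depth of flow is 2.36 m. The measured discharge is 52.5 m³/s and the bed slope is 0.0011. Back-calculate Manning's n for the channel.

For a triangular section with side slope z = 3.9: A = zy² = 3.9×2.36² = 21.72 m²; P = 2y√(1+z²) = 2×2.36×4.026 = 19 m.
Hydraulic radius R = A/P = 21.72/19 = 1.143 m.
Rearranging Manning's equation: n = (1/Q) A R^(2/3) S^(1/2) = (1/52.5) × 21.72 × 1.143^(2/3) × √0.0011 = 0.015.

n = 0.015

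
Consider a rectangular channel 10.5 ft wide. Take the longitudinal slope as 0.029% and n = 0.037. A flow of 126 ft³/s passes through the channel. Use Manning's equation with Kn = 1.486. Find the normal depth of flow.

Manning's equation rearranged: A R^(2/3) = nQ / (1.486·√S) = 0.037 × 126 / (1.486 × √0.00029) = 184.2.
At y = 9.7 ft: A R^(2/3) = 230.6 — high.
At y = 8.1 ft: A R^(2/3) = 184.1 — matches.

y_n = 8.1 ft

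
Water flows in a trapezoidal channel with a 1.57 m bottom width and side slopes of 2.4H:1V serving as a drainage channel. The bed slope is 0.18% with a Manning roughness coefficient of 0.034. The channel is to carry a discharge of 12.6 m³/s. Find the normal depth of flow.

y_n = 1.78 m

Manning's equation rearranged: A R^(2/3) = nQ / (1·√S) = 0.034 × 12.6 / (√0.0018) = 10.1.
Trying y = 1.43 m: A R^(2/3) = 6.134 — short.
Trying y = 1.93 m: A R^(2/3) = 12.22 — over.
Trying y = 1.78 m: A R^(2/3) = 10.12 — close enough.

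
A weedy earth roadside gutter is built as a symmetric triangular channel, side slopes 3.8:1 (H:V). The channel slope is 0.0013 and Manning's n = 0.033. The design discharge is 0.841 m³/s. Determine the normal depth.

y_n = 0.659 m

Manning's equation rearranged: A R^(2/3) = nQ / (1·√S) = 0.033 × 0.841 / (√0.0013) = 0.7697.
Trying y = 0.714 m: A R^(2/3) = 0.9534 — high.
Trying y = 0.574 m: A R^(2/3) = 0.5327 — low.
Trying y = 0.659 m: A R^(2/3) = 0.7699 — ≈ 0.7697.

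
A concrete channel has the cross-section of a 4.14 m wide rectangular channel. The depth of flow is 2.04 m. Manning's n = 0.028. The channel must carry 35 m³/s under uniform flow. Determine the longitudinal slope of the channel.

S = 0.013

Flow area A = b·y = 4.14 × 2.04 = 8.446 m². Wetted perimeter P = b + 2y = 4.14 + 2×2.04 = 8.22 m.
Hydraulic radius R = A/P = 8.446/8.22 = 1.027 m.
From Manning's equation, S = [nQ / (1 A R^(2/3))]² = [0.028 × 35 / (1 × 8.446 × 1.027^(2/3))]² = 0.013.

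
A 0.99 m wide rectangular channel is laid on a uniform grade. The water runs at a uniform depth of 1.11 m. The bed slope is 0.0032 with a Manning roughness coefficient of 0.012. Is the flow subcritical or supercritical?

subcritical

Flow area A = b·y = 0.99 × 1.11 = 1.099 m². Wetted perimeter P = b + 2y = 0.99 + 2×1.11 = 3.21 m.
Hydraulic radius R = A/P = 1.099/3.21 = 0.3423 m.
V = (1/n) R^(2/3) √S = (1/0.012) × 0.3423^(2/3) × √0.0032 = 2.307 m/s. Hydraulic depth D_h = A/T = 1.099/0.99 = 1.11 m.
Froude number Fr = V/√(g·D_h) = 2.307/√(9.81×1.11) = 0.699, which is less than 1, so the flow is subcritical.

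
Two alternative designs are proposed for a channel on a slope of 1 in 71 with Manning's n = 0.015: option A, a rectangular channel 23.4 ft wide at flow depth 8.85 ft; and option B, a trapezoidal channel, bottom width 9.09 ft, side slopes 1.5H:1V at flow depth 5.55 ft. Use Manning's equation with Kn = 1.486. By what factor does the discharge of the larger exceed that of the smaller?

Channel A: Flow area A = b·y = 23.4 × 8.85 = 207.1 ft². Wetted perimeter P = b + 2y = 23.4 + 2×8.85 = 41.1 ft. Hydraulic radius R = A/P = 207.1/41.1 = 5.039 ft. Q_A = (1.486/0.015)·207.1·5.039^(2/3)·√0.01408 = 7156 ft³/s.
Channel B: With bottom width b = 9.09 ft and side slope z = 1.5: A = (b + zy)y = (9.09 + 1.5×5.55)×5.55 = 96.65 ft²; P = b + 2y√(1+z²) = 9.09 + 2×5.55×1.803 = 29.1 ft. Hydraulic radius R = A/P = 96.65/29.1 = 3.321 ft. Q_B = (1.486/0.015)·96.65·3.321^(2/3)·√0.01408 = 2530 ft³/s.
The larger discharge is 7156 ft³/s and the smaller is 2530 ft³/s; the ratio is 2.83.

2.83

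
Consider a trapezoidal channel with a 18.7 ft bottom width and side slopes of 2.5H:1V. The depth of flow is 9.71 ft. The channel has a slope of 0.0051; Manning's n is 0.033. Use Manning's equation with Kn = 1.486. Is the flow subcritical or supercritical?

With bottom width b = 18.7 ft and side slope z = 2.5: A = (b + zy)y = (18.7 + 2.5×9.71)×9.71 = 417.3 ft²; P = b + 2y√(1+z²) = 18.7 + 2×9.71×2.693 = 70.99 ft.
Hydraulic radius R = A/P = 417.3/70.99 = 5.878 ft.
V = (1.486/n) R^(2/3) √S = (1.486/0.033) × 5.878^(2/3) × √0.0051 = 10.47 ft/s. Hydraulic depth D_h = A/T = 417.3/67.25 = 6.205 ft.
Froude number Fr = V/√(g·D_h) = 10.47/√(32.2×6.205) = 0.741, which is less than 1, so the flow is subcritical.

subcritical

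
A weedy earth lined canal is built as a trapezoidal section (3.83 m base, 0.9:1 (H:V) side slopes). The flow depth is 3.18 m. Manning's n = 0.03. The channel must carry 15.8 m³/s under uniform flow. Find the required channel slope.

S = 0.000241

With bottom width b = 3.83 m and side slope z = 0.9: A = (b + zy)y = (3.83 + 0.9×3.18)×3.18 = 21.28 m²; P = b + 2y√(1+z²) = 3.83 + 2×3.18×1.345 = 12.39 m.
Hydraulic radius R = A/P = 21.28/12.39 = 1.718 m.
From Manning's equation, S = [nQ / (1 A R^(2/3))]² = [0.03 × 15.8 / (1 × 21.28 × 1.718^(2/3))]² = 0.000241.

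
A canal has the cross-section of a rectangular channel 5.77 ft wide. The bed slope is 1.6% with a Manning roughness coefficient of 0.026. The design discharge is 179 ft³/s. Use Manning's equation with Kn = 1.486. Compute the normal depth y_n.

y_n = 3.24 ft

Manning's equation rearranged: A R^(2/3) = nQ / (1.486·√S) = 0.026 × 179 / (1.486 × √0.016) = 24.76.
Trying y = 3.59 ft: A R^(2/3) = 28.33 — over.
Trying y = 2.74 ft: A R^(2/3) = 19.84 — short.
Trying y = 3.24 ft: A R^(2/3) = 24.78 — ≈ 24.76.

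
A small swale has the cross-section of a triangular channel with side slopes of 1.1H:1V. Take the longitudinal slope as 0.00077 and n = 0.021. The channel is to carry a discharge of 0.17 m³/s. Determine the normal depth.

y_n = 0.573 m

Manning's equation rearranged: A R^(2/3) = nQ / (1·√S) = 0.021 × 0.17 / (√0.00077) = 0.1287.
Trying y = 0.44 m: A R^(2/3) = 0.06349 — low.
Trying y = 0.573 m: A R^(2/3) = 0.1284 — close enough.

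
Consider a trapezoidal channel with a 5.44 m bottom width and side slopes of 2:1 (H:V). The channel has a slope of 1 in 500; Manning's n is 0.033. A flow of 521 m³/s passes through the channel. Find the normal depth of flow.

Manning's equation rearranged: A R^(2/3) = nQ / (1·√S) = 0.033 × 521 / (√0.002) = 384.4.
At y = 8.97 m: A R^(2/3) = 580.4 — over.
At y = 7.52 m: A R^(2/3) = 384.3 — matches.

y_n = 7.52 m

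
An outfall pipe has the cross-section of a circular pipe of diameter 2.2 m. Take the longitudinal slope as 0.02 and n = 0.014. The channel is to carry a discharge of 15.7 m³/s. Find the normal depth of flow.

Manning's equation rearranged: A R^(2/3) = nQ / (1·√S) = 0.014 × 15.7 / (√0.02) = 1.554.
At y = 1.53 m: A R^(2/3) = 2.118 — over.
At y = 0.947 m: A R^(2/3) = 0.9821 — short.
At y = 1.24 m: A R^(2/3) = 1.555 — close enough.

y_n = 1.24 m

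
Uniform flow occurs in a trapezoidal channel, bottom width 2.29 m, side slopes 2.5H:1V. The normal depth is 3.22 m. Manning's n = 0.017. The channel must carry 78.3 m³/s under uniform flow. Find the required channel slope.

S = 0.00079

With bottom width b = 2.29 m and side slope z = 2.5: A = (b + zy)y = (2.29 + 2.5×3.22)×3.22 = 33.29 m²; P = b + 2y√(1+z²) = 2.29 + 2×3.22×2.693 = 19.63 m.
Hydraulic radius R = A/P = 33.29/19.63 = 1.696 m.
From Manning's equation, S = [nQ / (1 A R^(2/3))]² = [0.017 × 78.3 / (1 × 33.29 × 1.696^(2/3))]² = 0.00079.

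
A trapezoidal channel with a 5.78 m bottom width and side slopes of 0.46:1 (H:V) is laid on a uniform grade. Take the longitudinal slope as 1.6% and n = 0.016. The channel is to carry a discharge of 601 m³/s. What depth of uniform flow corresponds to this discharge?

y_n = 5.14 m

Manning's equation rearranged: A R^(2/3) = nQ / (1·√S) = 0.016 × 601 / (√0.016) = 76.02.
Try y = 3.97 m: A R^(2/3) = 49.2 — low.
Try y = 5.14 m: A R^(2/3) = 76.05 — ≈ 76.02.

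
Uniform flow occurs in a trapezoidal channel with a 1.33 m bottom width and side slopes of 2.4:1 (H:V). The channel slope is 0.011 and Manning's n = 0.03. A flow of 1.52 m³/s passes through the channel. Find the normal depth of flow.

Manning's equation rearranged: A R^(2/3) = nQ / (1·√S) = 0.03 × 1.52 / (√0.011) = 0.4348.
Trying y = 0.498 m: A R^(2/3) = 0.5894 — too large.
Trying y = 0.314 m: A R^(2/3) = 0.239 — too small.
Trying y = 0.428 m: A R^(2/3) = 0.4356 — ≈ 0.4348.

y_n = 0.428 m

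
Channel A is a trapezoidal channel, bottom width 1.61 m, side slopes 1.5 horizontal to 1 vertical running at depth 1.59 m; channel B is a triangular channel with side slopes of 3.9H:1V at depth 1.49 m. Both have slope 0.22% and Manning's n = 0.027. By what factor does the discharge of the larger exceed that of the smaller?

1.21

Channel A: With bottom width b = 1.61 m and side slope z = 1.5: A = (b + zy)y = (1.61 + 1.5×1.59)×1.59 = 6.352 m²; P = b + 2y√(1+z²) = 1.61 + 2×1.59×1.803 = 7.343 m. Hydraulic radius R = A/P = 6.352/7.343 = 0.8651 m. Q_A = (1/0.027)·6.352·0.8651^(2/3)·√0.0022 = 10.02 m³/s.
Channel B: For a triangular section with side slope z = 3.9: A = zy² = 3.9×1.49² = 8.658 m²; P = 2y√(1+z²) = 2×1.49×4.026 = 12 m. Hydraulic radius R = A/P = 8.658/12 = 0.7217 m. Q_B = (1/0.027)·8.658·0.7217^(2/3)·√0.0022 = 12.1 m³/s.
The larger discharge is 12.1 m³/s and the smaller is 10.02 m³/s; the ratio is 1.21.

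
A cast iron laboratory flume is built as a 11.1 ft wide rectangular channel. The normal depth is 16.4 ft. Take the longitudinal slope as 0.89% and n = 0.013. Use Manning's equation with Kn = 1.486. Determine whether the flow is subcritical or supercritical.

supercritical

Flow area A = b·y = 11.1 × 16.4 = 182 ft². Wetted perimeter P = b + 2y = 11.1 + 2×16.4 = 43.9 ft.
Hydraulic radius R = A/P = 182/43.9 = 4.147 ft.
V = (1.486/n) R^(2/3) √S = (1.486/0.013) × 4.147^(2/3) × √0.0089 = 27.83 ft/s. Hydraulic depth D_h = A/T = 182/11.1 = 16.4 ft.
Froude number Fr = V/√(g·D_h) = 27.83/√(32.2×16.4) = 1.21, which is greater than 1, so the flow is supercritical.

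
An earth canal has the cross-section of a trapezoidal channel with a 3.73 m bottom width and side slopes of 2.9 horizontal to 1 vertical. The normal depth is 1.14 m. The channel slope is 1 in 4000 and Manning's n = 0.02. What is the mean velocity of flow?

V = 0.651 m/s

With bottom width b = 3.73 m and side slope z = 2.9: A = (b + zy)y = (3.73 + 2.9×1.14)×1.14 = 8.021 m²; P = b + 2y√(1+z²) = 3.73 + 2×1.14×3.068 = 10.72 m.
Hydraulic radius R = A/P = 8.021/10.72 = 0.7479 m.
From Manning's equation, V = (1/n) R^(2/3) S^(1/2) = (1/0.02) × 0.7479^(2/3) × 0.00025^(1/2) = 0.651 m/s.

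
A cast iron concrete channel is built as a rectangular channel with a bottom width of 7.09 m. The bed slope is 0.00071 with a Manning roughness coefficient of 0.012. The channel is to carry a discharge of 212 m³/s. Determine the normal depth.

y_n = 7.5 m

Manning's equation rearranged: A R^(2/3) = nQ / (1·√S) = 0.012 × 212 / (√0.00071) = 95.47.
At y = 5.59 m: A R^(2/3) = 66.42 — short.
At y = 7.5 m: A R^(2/3) = 95.51 — ≈ 95.47.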